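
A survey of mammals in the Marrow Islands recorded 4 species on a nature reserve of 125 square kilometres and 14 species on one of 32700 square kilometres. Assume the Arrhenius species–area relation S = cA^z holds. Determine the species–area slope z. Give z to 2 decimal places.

0.23

Taking logs: ln S = ln c + z ln A, so z = (ln S₂ − ln S₁)/(ln A₂ − ln A₁).
z = ln(14/4) / ln(32700/125) = ln(3.5) / ln(261.6) = 1.2528 / 5.5668 = 0.2250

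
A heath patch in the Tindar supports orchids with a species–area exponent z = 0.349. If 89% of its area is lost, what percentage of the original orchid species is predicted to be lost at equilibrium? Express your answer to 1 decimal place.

53.7%

S_new/S_old = (A_new/A_old)^z = 0.11^0.349
= exp(0.349 × ln 0.11) = exp(0.349 × -2.2073) = exp(-0.7703) ≈ 0.4629
Fraction lost = 1 − 0.4629 = 0.5371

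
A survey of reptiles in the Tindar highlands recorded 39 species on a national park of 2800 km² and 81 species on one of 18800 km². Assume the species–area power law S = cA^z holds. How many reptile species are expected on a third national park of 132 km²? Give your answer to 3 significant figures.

12.1

z = ln(81/39) / ln(18800/2800) = 0.7309 / 1.9042 = 0.3838
c = 39 / 2800^0.3838 = 39 / 21.04 = 1.853
S₃ = 1.853 × 132^0.3838 = 1.853 × 6.515 ≈ 12.08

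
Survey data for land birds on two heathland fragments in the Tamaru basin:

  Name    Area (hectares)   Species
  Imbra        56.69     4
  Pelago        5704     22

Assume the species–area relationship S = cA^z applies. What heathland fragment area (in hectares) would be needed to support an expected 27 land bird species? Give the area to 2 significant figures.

9900 hectares

z = ln(22/4) / ln(5704/56.69) = 1.7047 / 4.6113 = 0.3697
c = 4 / 56.69^0.3697 = 4 / 4.449 = 0.8991
A = (27/0.8991)^(1/0.3697) ⇒ ln A = ln(30.03)/0.3697 = 9.2029
A = e^9.2029 ≈ 9926 hectares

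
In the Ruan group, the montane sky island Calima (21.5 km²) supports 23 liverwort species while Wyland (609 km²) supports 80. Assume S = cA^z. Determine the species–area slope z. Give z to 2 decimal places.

0.37

Taking logs: ln S = ln c + z ln A, so z = (ln S₂ − ln S₁)/(ln A₂ − ln A₁).
z = ln(80/23) / ln(609/21.5) = ln(3.478) / ln(28.33) = 1.2465 / 3.3438 = 0.3728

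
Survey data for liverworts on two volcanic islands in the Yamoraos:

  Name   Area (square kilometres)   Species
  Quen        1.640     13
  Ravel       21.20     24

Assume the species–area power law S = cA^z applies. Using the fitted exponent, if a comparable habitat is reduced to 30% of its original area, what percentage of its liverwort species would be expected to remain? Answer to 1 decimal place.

74.9%

z = ln(24/13) / ln(21.2/1.64) = 0.6131 / 2.5593 = 0.2396
S_new/S_old = (A_new/A_old)^z = 0.3^0.2396 = exp(0.2396 × -1.2040) = 0.7494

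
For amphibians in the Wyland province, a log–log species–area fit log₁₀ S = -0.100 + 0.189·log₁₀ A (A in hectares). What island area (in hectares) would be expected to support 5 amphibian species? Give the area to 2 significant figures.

17000 hectares

5 = 0.7943 × A^0.189  ⇒  A^0.189 = 5/0.7943 = 6.295
ln A = ln(6.295) / 0.189 = 1.8397 / 0.189 = 9.7338
A = e^9.7338 ≈ 16879 hectares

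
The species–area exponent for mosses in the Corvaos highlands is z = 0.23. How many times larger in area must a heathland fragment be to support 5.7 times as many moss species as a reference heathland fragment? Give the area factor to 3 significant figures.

(A₂/A₁)^0.23 = 5.7, so A₂/A₁ = 5.7^(1/0.23) = 5.7^4.348
ln(A₂/A₁) = ln 5.7 / 0.23 = 1.7405 / 0.23 = 7.5672
A₂/A₁ = e^7.5672 ≈ 1934

1930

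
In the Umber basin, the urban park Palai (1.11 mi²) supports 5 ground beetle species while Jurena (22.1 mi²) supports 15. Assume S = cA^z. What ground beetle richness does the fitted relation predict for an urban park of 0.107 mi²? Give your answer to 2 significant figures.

z = ln(15/5) / ln(22.1/1.11) = 1.0986 / 2.9912 = 0.3673
c = 5 / 1.11^0.3673 = 5 / 1.039 = 4.812
S₃ = 4.812 × 0.107^0.3673 = 4.812 × 0.4401 ≈ 2.118

2.1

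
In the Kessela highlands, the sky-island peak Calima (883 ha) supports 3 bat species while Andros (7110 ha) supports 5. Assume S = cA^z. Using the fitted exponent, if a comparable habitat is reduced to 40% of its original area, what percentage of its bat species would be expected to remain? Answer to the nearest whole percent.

80%

z = ln(5/3) / ln(7110/883) = 0.5108 / 2.0859 = 0.2449
S_new/S_old = (A_new/A_old)^z = 0.4^0.2449 = exp(0.2449 × -0.9163) = 0.799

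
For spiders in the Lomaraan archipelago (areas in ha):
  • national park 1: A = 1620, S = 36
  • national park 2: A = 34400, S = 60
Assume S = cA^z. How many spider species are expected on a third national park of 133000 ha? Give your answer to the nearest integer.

z = ln(60/36) / ln(34400/1620) = 0.5108 / 3.0556 = 0.1672
c = 36 / 1620^0.1672 = 36 / 3.44 = 10.47
S₃ = 10.47 × 133000^0.1672 = 10.47 × 7.188 ≈ 75.22

75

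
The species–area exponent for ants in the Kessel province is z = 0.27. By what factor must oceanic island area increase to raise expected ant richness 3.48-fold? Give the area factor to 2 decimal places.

(A₂/A₁)^0.27 = 3.48, so A₂/A₁ = 3.48^(1/0.27) = 3.48^3.704
ln(A₂/A₁) = ln 3.48 / 0.27 = 1.2470 / 0.27 = 4.6186
A₂/A₁ = e^4.6186 ≈ 101.4

101.36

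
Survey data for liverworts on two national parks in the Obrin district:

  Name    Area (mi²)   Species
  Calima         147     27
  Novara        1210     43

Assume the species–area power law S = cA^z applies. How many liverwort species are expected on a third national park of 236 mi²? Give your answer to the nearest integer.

30

z = ln(43/27) / ln(1210/147) = 0.4654 / 2.1079 = 0.2208
c = 27 / 147^0.2208 = 27 / 3.009 = 8.972
S₃ = 8.972 × 236^0.2208 = 8.972 × 3.341 ≈ 29.97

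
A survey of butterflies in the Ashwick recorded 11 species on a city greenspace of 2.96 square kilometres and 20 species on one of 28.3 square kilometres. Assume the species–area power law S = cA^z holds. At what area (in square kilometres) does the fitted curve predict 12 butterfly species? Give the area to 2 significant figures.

z = ln(20/11) / ln(28.3/2.96) = 0.5978 / 2.2577 = 0.2648
c = 11 / 2.96^0.2648 = 11 / 1.333 = 8.253
A = (12/8.253)^(1/0.2648) ⇒ ln A = ln(1.454)/0.2648 = 1.4138
A = e^1.4138 ≈ 4.111 square kilometres

4.1 square kilometres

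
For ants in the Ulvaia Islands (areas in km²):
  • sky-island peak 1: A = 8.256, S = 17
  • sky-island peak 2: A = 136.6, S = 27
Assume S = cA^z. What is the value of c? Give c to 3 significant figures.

z = ln(S₂/S₁) / ln(A₂/A₁) = ln(27/17) / ln(136.6/8.256) = 0.4626 / 2.8061 = 0.1649
c = S₁ / A₁^z = 17 / 8.256^0.1649 = 17 / 1.416 = 12

12.0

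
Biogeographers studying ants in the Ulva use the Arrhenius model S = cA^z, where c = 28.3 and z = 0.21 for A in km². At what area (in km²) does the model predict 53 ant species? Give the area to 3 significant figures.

19.8 km²

53 = 28.3 × A^0.21  ⇒  A^0.21 = 53/28.3 = 1.873
ln A = ln(1.873) / 0.21 = 0.6274 / 0.21 = 2.9878
A = e^2.9878 ≈ 19.84 km²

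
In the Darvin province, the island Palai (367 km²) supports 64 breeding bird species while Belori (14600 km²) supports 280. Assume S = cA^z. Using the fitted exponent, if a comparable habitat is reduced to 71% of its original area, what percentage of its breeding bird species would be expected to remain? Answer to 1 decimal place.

z = ln(280/64) / ln(14600/367) = 1.4759 / 3.6834 = 0.4007
S_new/S_old = (A_new/A_old)^z = 0.71^0.4007 = exp(0.4007 × -0.3425) = 0.8718

87.2%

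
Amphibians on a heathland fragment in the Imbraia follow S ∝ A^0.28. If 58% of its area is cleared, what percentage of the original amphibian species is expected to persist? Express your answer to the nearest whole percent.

78%

S_new/S_old = (A_new/A_old)^z = 0.42^0.28
= exp(0.28 × ln 0.42) = exp(0.28 × -0.8675) = exp(-0.2429) ≈ 0.7843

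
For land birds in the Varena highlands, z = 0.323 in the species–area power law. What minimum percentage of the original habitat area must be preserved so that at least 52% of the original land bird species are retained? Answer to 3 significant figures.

13.2%

Need (A_new/A_old)^0.323 = 0.52, so A_new/A_old = 0.52^(1/0.323) = 0.52^3.096
ln(A_new/A_old) = ln 0.52 / 0.323 = -0.6539 / 0.323 = -2.0245
A_new/A_old = e^-2.0245 ≈ 0.1321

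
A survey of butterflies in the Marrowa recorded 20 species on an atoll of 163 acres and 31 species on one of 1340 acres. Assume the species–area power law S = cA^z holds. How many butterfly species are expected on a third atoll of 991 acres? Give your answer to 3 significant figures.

29.1

z = ln(31/20) / ln(1340/163) = 0.4383 / 2.1067 = 0.2080
c = 20 / 163^0.2080 = 20 / 2.885 = 6.931
S₃ = 6.931 × 991^0.2080 = 6.931 × 4.2 ≈ 29.11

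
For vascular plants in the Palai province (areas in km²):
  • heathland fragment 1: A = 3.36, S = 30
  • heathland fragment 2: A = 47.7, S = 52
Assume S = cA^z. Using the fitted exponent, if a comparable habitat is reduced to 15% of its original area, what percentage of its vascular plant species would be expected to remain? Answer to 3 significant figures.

67.5%

z = ln(52/30) / ln(47.7/3.36) = 0.5500 / 2.6530 = 0.2073
S_new/S_old = (A_new/A_old)^z = 0.15^0.2073 = exp(0.2073 × -1.8971) = 0.6748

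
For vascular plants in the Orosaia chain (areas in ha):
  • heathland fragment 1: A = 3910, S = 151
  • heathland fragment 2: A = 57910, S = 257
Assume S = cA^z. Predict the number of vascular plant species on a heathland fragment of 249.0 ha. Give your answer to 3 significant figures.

z = ln(257/151) / ln(57910/3910) = 0.5318 / 2.6954 = 0.1973
c = 151 / 3910^0.1973 = 151 / 5.114 = 29.53
S₃ = 29.53 × 249^0.1973 = 29.53 × 2.97 ≈ 87.7

87.7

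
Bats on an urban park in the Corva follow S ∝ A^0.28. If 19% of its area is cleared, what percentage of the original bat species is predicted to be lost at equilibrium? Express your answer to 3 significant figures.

S_new/S_old = (A_new/A_old)^z = 0.81^0.28
= exp(0.28 × ln 0.81) = exp(0.28 × -0.2107) = exp(-0.0590) ≈ 0.9427
Fraction lost = 1 − 0.9427 = 0.0573

5.73%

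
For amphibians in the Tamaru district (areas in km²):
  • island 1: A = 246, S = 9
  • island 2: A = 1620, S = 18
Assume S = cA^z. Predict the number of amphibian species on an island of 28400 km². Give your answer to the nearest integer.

52

z = ln(18/9) / ln(1620/246) = 0.6931 / 1.8848 = 0.3677
c = 9 / 246^0.3677 = 9 / 7.573 = 1.188
S₃ = 1.188 × 28400^0.3677 = 1.188 × 43.42 ≈ 51.6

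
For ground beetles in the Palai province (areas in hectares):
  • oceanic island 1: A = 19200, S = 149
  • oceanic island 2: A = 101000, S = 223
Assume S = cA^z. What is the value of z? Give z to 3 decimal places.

Taking logs: ln S = ln c + z ln A, so z = (ln S₂ − ln S₁)/(ln A₂ − ln A₁).
z = ln(223/149) / ln(101000/19200) = ln(1.497) / ln(5.26) = 0.4032 / 1.6602 = 0.2429

0.243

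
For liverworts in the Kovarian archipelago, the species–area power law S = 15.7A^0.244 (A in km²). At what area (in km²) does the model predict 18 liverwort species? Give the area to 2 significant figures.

1.8 km²

18 = 15.7 × A^0.244  ⇒  A^0.244 = 18/15.7 = 1.146
ln A = ln(1.146) / 0.244 = 0.1367 / 0.244 = 0.5603
A = e^0.5603 ≈ 1.751 km²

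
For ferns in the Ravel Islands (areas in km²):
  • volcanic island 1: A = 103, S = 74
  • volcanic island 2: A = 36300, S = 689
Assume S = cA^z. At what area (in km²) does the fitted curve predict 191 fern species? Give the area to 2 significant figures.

1200 km²

z = ln(689/74) / ln(36300/103) = 2.2312 / 5.8648 = 0.3804
c = 74 / 103^0.3804 = 74 / 5.831 = 12.69
A = (191/12.69)^(1/0.3804) ⇒ ln A = ln(15.05)/0.3804 = 7.1272
A = e^7.1272 ≈ 1245 km²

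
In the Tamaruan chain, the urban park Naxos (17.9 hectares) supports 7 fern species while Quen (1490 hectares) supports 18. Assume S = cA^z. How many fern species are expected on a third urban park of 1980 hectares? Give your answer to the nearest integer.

z = ln(18/7) / ln(1490/17.9) = 0.9445 / 4.4217 = 0.2136
c = 7 / 17.9^0.2136 = 7 / 1.852 = 3.78
S₃ = 3.78 × 1980^0.2136 = 3.78 × 5.06 ≈ 19.13

19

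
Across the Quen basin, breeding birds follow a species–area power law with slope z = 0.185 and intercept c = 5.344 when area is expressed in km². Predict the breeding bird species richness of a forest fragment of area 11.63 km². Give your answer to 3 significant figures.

S = 5.344 × 11.63^0.185 = 5.344 × 1.574 ≈ 8.414

8.41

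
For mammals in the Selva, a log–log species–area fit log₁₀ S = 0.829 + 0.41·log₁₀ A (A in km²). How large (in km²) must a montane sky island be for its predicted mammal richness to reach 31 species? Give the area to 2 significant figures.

41 km²

31 = 6.745 × A^0.41  ⇒  A^0.41 = 31/6.745 = 4.596
ln A = ln(4.596) / 0.41 = 1.5251 / 0.41 = 3.7199
A = e^3.7199 ≈ 41.26 km²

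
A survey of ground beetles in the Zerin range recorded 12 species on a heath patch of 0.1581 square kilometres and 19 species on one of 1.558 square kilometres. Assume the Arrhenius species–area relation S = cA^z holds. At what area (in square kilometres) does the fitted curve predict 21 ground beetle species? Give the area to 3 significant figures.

2.56 square kilometres

z = ln(19/12) / ln(1.558/0.1581) = 0.4595 / 2.2879 = 0.2009
c = 12 / 0.1581^0.2009 = 12 / 0.6904 = 17.38
A = (21/17.38)^(1/0.2009) ⇒ ln A = ln(1.208)/0.2009 = 0.9417
A = e^0.9417 ≈ 2.564 square kilometres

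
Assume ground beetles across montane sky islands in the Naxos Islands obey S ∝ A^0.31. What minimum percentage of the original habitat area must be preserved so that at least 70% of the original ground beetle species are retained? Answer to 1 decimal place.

31.6%

Need (A_new/A_old)^0.31 = 0.7, so A_new/A_old = 0.7^(1/0.31) = 0.7^3.226
ln(A_new/A_old) = ln 0.7 / 0.31 = -0.3567 / 0.31 = -1.1506
A_new/A_old = e^-1.1506 ≈ 0.3165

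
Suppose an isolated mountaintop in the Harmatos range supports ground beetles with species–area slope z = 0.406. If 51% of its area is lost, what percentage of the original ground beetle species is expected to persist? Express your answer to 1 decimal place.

S_new/S_old = (A_new/A_old)^z = 0.49^0.406
= exp(0.406 × ln 0.49) = exp(0.406 × -0.7133) = exp(-0.2896) ≈ 0.7485

74.9%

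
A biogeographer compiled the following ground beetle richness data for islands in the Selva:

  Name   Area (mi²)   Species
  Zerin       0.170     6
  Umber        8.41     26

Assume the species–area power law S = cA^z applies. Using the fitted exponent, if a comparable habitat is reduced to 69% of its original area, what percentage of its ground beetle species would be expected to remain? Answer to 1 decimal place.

87.0%

z = ln(26/6) / ln(8.41/0.17) = 1.4663 / 3.9014 = 0.3759
S_new/S_old = (A_new/A_old)^z = 0.69^0.3759 = exp(0.3759 × -0.3711) = 0.8698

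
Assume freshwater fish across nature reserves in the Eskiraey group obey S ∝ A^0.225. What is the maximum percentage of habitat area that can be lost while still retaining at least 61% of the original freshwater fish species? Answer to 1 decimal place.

Need (A_new/A_old)^0.225 = 0.61, so A_new/A_old = 0.61^(1/0.225) = 0.61^4.444
ln(A_new/A_old) = ln 0.61 / 0.225 = -0.4943 / 0.225 = -2.1969
A_new/A_old = e^-2.1969 ≈ 0.1112
Fraction that can be lost = 1 − 0.1112 = 0.8888

88.9%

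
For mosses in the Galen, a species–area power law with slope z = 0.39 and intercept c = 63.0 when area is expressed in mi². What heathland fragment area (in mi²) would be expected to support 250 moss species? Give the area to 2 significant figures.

34 mi²

250 = 63 × A^0.39  ⇒  A^0.39 = 250/63 = 3.968
ln A = ln(3.968) / 0.39 = 1.3783 / 0.39 = 3.5342
A = e^3.5342 ≈ 34.27 mi²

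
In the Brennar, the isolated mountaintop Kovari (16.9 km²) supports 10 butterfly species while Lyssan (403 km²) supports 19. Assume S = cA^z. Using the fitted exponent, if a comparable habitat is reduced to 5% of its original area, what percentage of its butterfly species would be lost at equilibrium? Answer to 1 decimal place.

z = ln(19/10) / ln(403/16.9) = 0.6419 / 3.1716 = 0.2024
S_new/S_old = (A_new/A_old)^z = 0.05^0.2024 = exp(0.2024 × -2.9957) = 0.5454
Fraction lost = 1 − 0.5454 = 0.4546

45.5%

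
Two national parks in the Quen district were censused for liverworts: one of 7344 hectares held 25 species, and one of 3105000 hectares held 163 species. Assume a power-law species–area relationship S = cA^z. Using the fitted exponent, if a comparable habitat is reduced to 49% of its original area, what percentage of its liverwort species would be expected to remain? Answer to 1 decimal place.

z = ln(163/25) / ln(3105000/7344) = 1.8749 / 6.0469 = 0.3101
S_new/S_old = (A_new/A_old)^z = 0.49^0.3101 = exp(0.3101 × -0.7133) = 0.8016

80.2%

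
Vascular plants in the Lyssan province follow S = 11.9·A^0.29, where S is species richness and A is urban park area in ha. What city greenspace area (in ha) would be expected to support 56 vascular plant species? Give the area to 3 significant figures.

56 = 11.9 × A^0.29  ⇒  A^0.29 = 56/11.9 = 4.706
ln A = ln(4.706) / 0.29 = 1.5488 / 0.29 = 5.3407
A = e^5.3407 ≈ 208.7 ha

209 ha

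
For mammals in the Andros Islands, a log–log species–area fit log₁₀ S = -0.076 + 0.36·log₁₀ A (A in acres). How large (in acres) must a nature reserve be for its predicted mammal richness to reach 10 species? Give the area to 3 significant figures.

975 acres

10 = 0.8395 × A^0.36  ⇒  A^0.36 = 10/0.8395 = 11.91
ln A = ln(11.91) / 0.36 = 2.4776 / 0.36 = 6.8822
A = e^6.8822 ≈ 974.7 acres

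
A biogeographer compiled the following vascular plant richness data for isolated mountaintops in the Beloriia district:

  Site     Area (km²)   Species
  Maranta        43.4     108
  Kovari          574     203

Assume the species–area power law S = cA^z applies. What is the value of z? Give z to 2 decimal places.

Taking logs: ln S = ln c + z ln A, so z = (ln S₂ − ln S₁)/(ln A₂ − ln A₁).
z = ln(203/108) / ln(574/43.4) = ln(1.88) / ln(13.23) = 0.6311 / 2.5822 = 0.2444

0.24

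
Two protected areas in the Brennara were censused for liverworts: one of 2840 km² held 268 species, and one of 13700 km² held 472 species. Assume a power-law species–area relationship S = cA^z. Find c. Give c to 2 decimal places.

15.35

z = ln(S₂/S₁) / ln(A₂/A₁) = ln(472/268) / ln(13700/2840) = 0.5660 / 1.5736 = 0.3597
c = S₁ / A₁^z = 268 / 2840^0.3597 = 268 / 17.46 = 15.35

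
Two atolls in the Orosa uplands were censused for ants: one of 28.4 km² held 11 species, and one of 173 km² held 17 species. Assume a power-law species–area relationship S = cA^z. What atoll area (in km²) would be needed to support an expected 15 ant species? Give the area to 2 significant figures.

z = ln(17/11) / ln(173/28.4) = 0.4353 / 1.8069 = 0.2409
c = 11 / 28.4^0.2409 = 11 / 2.239 = 4.912
A = (15/4.912)^(1/0.2409) ⇒ ln A = ln(3.054)/0.2409 = 4.6338
A = e^4.6338 ≈ 102.9 km²

100 km²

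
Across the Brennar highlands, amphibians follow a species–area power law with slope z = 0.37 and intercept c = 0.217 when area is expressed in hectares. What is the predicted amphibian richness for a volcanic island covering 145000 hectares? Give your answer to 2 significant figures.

18

S = 0.217 × 145000^0.37 = 0.217 × 81.23 ≈ 17.63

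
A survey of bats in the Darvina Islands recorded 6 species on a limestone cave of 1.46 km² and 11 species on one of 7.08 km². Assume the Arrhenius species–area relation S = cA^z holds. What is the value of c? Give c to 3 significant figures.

z = ln(S₂/S₁) / ln(A₂/A₁) = ln(11/6) / ln(7.08/1.46) = 0.6061 / 1.5788 = 0.3839
c = S₁ / A₁^z = 6 / 1.46^0.3839 = 6 / 1.156 = 5.189

5.19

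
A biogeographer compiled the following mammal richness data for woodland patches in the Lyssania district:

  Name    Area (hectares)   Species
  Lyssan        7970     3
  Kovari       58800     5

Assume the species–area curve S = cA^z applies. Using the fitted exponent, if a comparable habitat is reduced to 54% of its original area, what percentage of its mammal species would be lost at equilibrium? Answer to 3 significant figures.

z = ln(5/3) / ln(58800/7970) = 0.5108 / 1.9985 = 0.2556
S_new/S_old = (A_new/A_old)^z = 0.54^0.2556 = exp(0.2556 × -0.6162) = 0.8543
Fraction lost = 1 − 0.8543 = 0.1457

14.6%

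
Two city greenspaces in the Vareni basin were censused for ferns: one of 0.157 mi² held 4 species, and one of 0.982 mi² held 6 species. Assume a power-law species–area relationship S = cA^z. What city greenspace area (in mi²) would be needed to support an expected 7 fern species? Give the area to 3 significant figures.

z = ln(6/4) / ln(0.982/0.157) = 0.4055 / 1.8333 = 0.2212
c = 4 / 0.157^0.2212 = 4 / 0.664 = 6.024
A = (7/6.024)^(1/0.2212) ⇒ ln A = ln(1.162)/0.2212 = 0.6788
A = e^0.6788 ≈ 1.972 mi²

1.97 mi²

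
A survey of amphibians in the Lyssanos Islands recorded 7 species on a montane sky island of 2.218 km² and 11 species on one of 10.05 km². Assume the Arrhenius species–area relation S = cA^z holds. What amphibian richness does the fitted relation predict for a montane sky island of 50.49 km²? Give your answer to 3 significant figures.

17.8

z = ln(11/7) / ln(10.05/2.218) = 0.4520 / 1.5110 = 0.2991
c = 7 / 2.218^0.2991 = 7 / 1.269 = 5.516
S₃ = 5.516 × 50.49^0.2991 = 5.516 × 3.232 ≈ 17.83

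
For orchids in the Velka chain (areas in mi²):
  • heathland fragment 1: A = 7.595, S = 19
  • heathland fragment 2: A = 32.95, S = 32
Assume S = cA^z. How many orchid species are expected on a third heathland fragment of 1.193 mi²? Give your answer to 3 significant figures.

9.84

z = ln(32/19) / ln(32.95/7.595) = 0.5213 / 1.4675 = 0.3552
c = 19 / 7.595^0.3552 = 19 / 2.055 = 9.246
S₃ = 9.246 × 1.193^0.3552 = 9.246 × 1.065 ≈ 9.844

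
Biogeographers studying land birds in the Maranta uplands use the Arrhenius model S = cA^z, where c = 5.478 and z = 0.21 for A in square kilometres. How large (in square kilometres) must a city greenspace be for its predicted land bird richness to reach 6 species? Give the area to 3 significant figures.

6 = 5.478 × A^0.21  ⇒  A^0.21 = 6/5.478 = 1.095
ln A = ln(1.095) / 0.21 = 0.0910 / 0.21 = 0.4334
A = e^0.4334 ≈ 1.543 square kilometres

1.54 square kilometres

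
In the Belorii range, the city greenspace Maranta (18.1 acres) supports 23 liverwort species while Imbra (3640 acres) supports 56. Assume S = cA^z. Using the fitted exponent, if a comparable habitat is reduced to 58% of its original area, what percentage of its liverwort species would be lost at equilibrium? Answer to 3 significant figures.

z = ln(56/23) / ln(3640/18.1) = 0.8899 / 5.3038 = 0.1678
S_new/S_old = (A_new/A_old)^z = 0.58^0.1678 = exp(0.1678 × -0.5447) = 0.9127
Fraction lost = 1 − 0.9127 = 0.08734

8.73%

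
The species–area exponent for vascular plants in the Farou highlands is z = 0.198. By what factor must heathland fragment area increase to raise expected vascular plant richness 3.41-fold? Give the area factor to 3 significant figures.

491

(A₂/A₁)^0.198 = 3.41, so A₂/A₁ = 3.41^(1/0.198) = 3.41^5.051
ln(A₂/A₁) = ln 3.41 / 0.198 = 1.2267 / 0.198 = 6.1955
A₂/A₁ = e^6.1955 ≈ 490.5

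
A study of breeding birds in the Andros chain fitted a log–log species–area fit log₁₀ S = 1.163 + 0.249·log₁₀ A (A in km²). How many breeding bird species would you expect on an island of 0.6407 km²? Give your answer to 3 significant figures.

13.0

S = 14.55 × 0.6407^0.249
ln S = ln 14.55 + 0.249 × ln 0.6407 = 2.6779 + 0.249 × -0.4452 = 2.5671
S = e^2.5671 ≈ 13.03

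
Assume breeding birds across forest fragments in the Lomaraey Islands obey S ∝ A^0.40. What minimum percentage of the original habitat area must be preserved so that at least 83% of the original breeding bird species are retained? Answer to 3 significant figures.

Need (A_new/A_old)^0.4 = 0.83, so A_new/A_old = 0.83^(1/0.4) = 0.83^2.5
ln(A_new/A_old) = ln 0.83 / 0.4 = -0.1863 / 0.4 = -0.4658
A_new/A_old = e^-0.4658 ≈ 0.6276

62.8%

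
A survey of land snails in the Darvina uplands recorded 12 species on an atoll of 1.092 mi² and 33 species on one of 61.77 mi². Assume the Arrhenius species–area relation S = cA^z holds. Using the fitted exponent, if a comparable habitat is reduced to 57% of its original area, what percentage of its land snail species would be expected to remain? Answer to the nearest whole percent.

z = ln(33/12) / ln(61.77/1.092) = 1.0116 / 4.0354 = 0.2507
S_new/S_old = (A_new/A_old)^z = 0.57^0.2507 = exp(0.2507 × -0.5621) = 0.8686

87%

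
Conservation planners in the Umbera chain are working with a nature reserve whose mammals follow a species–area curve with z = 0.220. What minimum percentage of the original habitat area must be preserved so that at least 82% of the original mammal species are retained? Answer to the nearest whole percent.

41%

Need (A_new/A_old)^0.22 = 0.82, so A_new/A_old = 0.82^(1/0.22) = 0.82^4.545
ln(A_new/A_old) = ln 0.82 / 0.22 = -0.1985 / 0.22 = -0.9020
A_new/A_old = e^-0.9020 ≈ 0.4057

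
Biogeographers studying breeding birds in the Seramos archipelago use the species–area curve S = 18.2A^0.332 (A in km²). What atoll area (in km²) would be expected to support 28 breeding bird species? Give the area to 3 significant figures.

3.66 km²

28 = 18.2 × A^0.332  ⇒  A^0.332 = 28/18.2 = 1.538
ln A = ln(1.538) / 0.332 = 0.4308 / 0.332 = 1.2975
A = e^1.2975 ≈ 3.66 km²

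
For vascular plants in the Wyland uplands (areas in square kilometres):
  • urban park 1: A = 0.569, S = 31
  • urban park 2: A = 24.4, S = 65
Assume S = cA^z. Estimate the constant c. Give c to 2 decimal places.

z = ln(S₂/S₁) / ln(A₂/A₁) = ln(65/31) / ln(24.4/0.569) = 0.7404 / 3.7585 = 0.1970
c = S₁ / A₁^z = 31 / 0.569^0.1970 = 31 / 0.8949 = 34.64

34.64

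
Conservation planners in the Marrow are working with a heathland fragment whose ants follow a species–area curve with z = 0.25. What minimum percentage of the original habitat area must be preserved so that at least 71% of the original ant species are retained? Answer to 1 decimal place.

25.4%

Need (A_new/A_old)^0.25 = 0.71, so A_new/A_old = 0.71^(1/0.25) = 0.71^4
ln(A_new/A_old) = ln 0.71 / 0.25 = -0.3425 / 0.25 = -1.3700
A_new/A_old = e^-1.3700 ≈ 0.2541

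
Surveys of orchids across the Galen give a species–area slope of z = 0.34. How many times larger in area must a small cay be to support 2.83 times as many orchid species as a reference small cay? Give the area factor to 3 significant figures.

21.3

(A₂/A₁)^0.34 = 2.83, so A₂/A₁ = 2.83^(1/0.34) = 2.83^2.941
ln(A₂/A₁) = ln 2.83 / 0.34 = 1.0403 / 0.34 = 3.0596
A₂/A₁ = e^3.0596 ≈ 21.32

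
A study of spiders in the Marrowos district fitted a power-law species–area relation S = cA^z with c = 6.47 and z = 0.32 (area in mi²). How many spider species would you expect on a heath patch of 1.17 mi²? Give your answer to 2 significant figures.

6.8

S = 6.47 × 1.17^0.32 = 6.47 × 1.052 ≈ 6.803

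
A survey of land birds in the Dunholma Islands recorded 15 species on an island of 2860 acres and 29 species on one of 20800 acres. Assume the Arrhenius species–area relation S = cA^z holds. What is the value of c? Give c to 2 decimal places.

z = ln(S₂/S₁) / ln(A₂/A₁) = ln(29/15) / ln(20800/2860) = 0.6592 / 1.9841 = 0.3323
c = S₁ / A₁^z = 15 / 2860^0.3323 = 15 / 14.07 = 1.066

1.07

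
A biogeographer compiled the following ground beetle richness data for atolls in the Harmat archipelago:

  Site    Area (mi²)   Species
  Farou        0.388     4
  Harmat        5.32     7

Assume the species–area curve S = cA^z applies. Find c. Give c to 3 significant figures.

z = ln(S₂/S₁) / ln(A₂/A₁) = ln(7/4) / ln(5.32/0.388) = 0.5596 / 2.6182 = 0.2137
c = S₁ / A₁^z = 4 / 0.388^0.2137 = 4 / 0.8168 = 4.897

4.90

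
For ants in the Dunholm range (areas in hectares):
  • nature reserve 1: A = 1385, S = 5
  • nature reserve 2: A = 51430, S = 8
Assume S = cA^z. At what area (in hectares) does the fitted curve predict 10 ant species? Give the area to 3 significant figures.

286000 hectares

z = ln(8/5) / ln(51430/1385) = 0.4700 / 3.6145 = 0.1300
c = 5 / 1385^0.1300 = 5 / 2.561 = 1.952
A = (10/1.952)^(1/0.1300) ⇒ ln A = ln(5.123)/0.1300 = 12.5640
A = e^12.5640 ≈ 286085 hectares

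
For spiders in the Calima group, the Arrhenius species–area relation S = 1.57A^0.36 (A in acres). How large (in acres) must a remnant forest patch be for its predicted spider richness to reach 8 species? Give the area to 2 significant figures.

8 = 1.57 × A^0.36  ⇒  A^0.36 = 8/1.57 = 5.096
ln A = ln(5.096) / 0.36 = 1.6284 / 0.36 = 4.5232
A = e^4.5232 ≈ 92.13 acres

92 acres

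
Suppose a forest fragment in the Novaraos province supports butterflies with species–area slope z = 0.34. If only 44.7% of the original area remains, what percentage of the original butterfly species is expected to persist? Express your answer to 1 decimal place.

76.1%

S_new/S_old = (A_new/A_old)^z = 0.447^0.34
= exp(0.34 × ln 0.447) = exp(0.34 × -0.8052) = exp(-0.2738) ≈ 0.7605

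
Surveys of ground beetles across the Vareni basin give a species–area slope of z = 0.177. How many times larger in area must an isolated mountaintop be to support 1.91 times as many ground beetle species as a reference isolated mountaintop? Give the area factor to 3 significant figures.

38.7

(A₂/A₁)^0.177 = 1.91, so A₂/A₁ = 1.91^(1/0.177) = 1.91^5.65
ln(A₂/A₁) = ln 1.91 / 0.177 = 0.6471 / 0.177 = 3.6560
A₂/A₁ = e^3.6560 ≈ 38.7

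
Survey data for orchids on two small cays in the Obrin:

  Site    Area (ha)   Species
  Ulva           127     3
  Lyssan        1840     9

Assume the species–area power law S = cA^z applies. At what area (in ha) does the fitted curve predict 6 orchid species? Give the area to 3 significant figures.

686 ha

z = ln(9/3) / ln(1840/127) = 1.0986 / 2.6733 = 0.4110
c = 3 / 127^0.4110 = 3 / 7.321 = 0.4098
A = (6/0.4098)^(1/0.4110) ⇒ ln A = ln(14.64)/0.4110 = 6.5309
A = e^6.5309 ≈ 686 ha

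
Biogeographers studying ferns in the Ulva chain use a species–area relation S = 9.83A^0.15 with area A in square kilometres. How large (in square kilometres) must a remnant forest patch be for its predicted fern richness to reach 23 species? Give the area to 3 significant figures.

23 = 9.83 × A^0.15  ⇒  A^0.15 = 23/9.83 = 2.34
ln A = ln(2.34) / 0.15 = 0.8501 / 0.15 = 5.6670
A = e^5.6670 ≈ 289.2 square kilometres

289 square kilometres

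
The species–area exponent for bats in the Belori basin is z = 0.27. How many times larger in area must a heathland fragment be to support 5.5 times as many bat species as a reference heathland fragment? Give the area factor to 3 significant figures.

552

(A₂/A₁)^0.27 = 5.5, so A₂/A₁ = 5.5^(1/0.27) = 5.5^3.704
ln(A₂/A₁) = ln 5.5 / 0.27 = 1.7047 / 0.27 = 6.3139
A₂/A₁ = e^6.3139 ≈ 552.2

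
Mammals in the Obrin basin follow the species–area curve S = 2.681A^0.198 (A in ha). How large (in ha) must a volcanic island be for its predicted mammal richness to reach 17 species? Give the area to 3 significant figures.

17 = 2.681 × A^0.198  ⇒  A^0.198 = 17/2.681 = 6.341
ln A = ln(6.341) / 0.198 = 1.8470 / 0.198 = 9.3284
A = e^9.3284 ≈ 11253 ha

11300 ha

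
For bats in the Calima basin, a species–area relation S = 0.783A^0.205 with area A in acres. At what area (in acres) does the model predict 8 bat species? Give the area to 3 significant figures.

8 = 0.783 × A^0.205  ⇒  A^0.205 = 8/0.783 = 10.22
ln A = ln(10.22) / 0.205 = 2.3241 / 0.205 = 11.3369
A = e^11.3369 ≈ 83860 acres

83900 acres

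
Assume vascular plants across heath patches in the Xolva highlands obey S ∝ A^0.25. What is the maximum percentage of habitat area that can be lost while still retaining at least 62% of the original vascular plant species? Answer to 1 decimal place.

85.2%

Need (A_new/A_old)^0.25 = 0.62, so A_new/A_old = 0.62^(1/0.25) = 0.62^4
ln(A_new/A_old) = ln 0.62 / 0.25 = -0.4780 / 0.25 = -1.9121
A_new/A_old = e^-1.9121 ≈ 0.1478
Fraction that can be lost = 1 − 0.1478 = 0.8522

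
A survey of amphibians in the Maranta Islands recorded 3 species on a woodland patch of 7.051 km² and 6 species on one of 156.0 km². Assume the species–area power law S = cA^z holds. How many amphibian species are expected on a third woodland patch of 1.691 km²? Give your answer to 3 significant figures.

z = ln(6/3) / ln(156/7.051) = 0.6931 / 3.0967 = 0.2238
c = 3 / 7.051^0.2238 = 3 / 1.548 = 1.938
S₃ = 1.938 × 1.691^0.2238 = 1.938 × 1.125 ≈ 2.179

2.18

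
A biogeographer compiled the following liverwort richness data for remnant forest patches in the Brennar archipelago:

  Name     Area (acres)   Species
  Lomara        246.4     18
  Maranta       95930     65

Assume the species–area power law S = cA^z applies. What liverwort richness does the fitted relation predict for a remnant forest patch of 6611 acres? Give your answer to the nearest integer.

z = ln(65/18) / ln(95930/246.4) = 1.2840 / 5.9644 = 0.2153
c = 18 / 246.4^0.2153 = 18 / 3.272 = 5.5
S₃ = 5.5 × 6611^0.2153 = 5.5 × 6.644 ≈ 36.54

37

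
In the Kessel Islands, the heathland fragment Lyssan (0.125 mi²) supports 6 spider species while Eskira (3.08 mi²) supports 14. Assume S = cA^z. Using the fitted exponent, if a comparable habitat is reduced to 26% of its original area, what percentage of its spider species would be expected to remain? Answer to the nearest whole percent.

70%

z = ln(14/6) / ln(3.08/0.125) = 0.8473 / 3.2044 = 0.2644
S_new/S_old = (A_new/A_old)^z = 0.26^0.2644 = exp(0.2644 × -1.3471) = 0.7003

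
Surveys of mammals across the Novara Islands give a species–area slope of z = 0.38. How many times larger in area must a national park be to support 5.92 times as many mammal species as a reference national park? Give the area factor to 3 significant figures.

108

(A₂/A₁)^0.38 = 5.92, so A₂/A₁ = 5.92^(1/0.38) = 5.92^2.632
ln(A₂/A₁) = ln 5.92 / 0.38 = 1.7783 / 0.38 = 4.6798
A₂/A₁ = e^4.6798 ≈ 107.8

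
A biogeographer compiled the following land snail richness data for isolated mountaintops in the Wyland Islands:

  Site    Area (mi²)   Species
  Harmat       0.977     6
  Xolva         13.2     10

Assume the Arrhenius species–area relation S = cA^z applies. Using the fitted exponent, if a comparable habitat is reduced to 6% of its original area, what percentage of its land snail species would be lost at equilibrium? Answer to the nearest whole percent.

z = ln(10/6) / ln(13.2/0.977) = 0.5108 / 2.6035 = 0.1962
S_new/S_old = (A_new/A_old)^z = 0.06^0.1962 = exp(0.1962 × -2.8134) = 0.5758
Fraction lost = 1 − 0.5758 = 0.4242

42%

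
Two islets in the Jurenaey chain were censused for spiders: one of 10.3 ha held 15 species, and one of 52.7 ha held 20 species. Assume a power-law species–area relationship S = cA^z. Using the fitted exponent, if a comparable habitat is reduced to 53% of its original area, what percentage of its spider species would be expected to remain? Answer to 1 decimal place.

89.4%

z = ln(20/15) / ln(52.7/10.3) = 0.2877 / 1.6325 = 0.1762
S_new/S_old = (A_new/A_old)^z = 0.53^0.1762 = exp(0.1762 × -0.6349) = 0.8942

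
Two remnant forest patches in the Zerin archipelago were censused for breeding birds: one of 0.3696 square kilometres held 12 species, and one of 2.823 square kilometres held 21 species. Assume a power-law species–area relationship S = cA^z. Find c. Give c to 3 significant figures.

15.8

z = ln(S₂/S₁) / ln(A₂/A₁) = ln(21/12) / ln(2.823/0.3696) = 0.5596 / 2.0331 = 0.2752
c = S₁ / A₁^z = 12 / 0.3696^0.2752 = 12 / 0.7604 = 15.78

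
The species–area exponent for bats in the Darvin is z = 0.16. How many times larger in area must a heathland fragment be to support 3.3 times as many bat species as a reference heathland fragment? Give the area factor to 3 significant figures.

1740

(A₂/A₁)^0.16 = 3.3, so A₂/A₁ = 3.3^(1/0.16) = 3.3^6.25
ln(A₂/A₁) = ln 3.3 / 0.16 = 1.1939 / 0.16 = 7.4620
A₂/A₁ = e^7.4620 ≈ 1741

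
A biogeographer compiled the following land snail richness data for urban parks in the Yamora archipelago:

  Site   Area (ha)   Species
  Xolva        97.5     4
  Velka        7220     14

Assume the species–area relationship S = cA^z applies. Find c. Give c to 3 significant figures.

1.05

z = ln(S₂/S₁) / ln(A₂/A₁) = ln(14/4) / ln(7220/97.5) = 1.2528 / 4.3048 = 0.2910
c = S₁ / A₁^z = 4 / 97.5^0.2910 = 4 / 3.792 = 1.055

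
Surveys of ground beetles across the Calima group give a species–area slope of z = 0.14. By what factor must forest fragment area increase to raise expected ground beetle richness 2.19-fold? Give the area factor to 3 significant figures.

(A₂/A₁)^0.14 = 2.19, so A₂/A₁ = 2.19^(1/0.14) = 2.19^7.143
ln(A₂/A₁) = ln 2.19 / 0.14 = 0.7839 / 0.14 = 5.5993
A₂/A₁ = e^5.5993 ≈ 270.2

270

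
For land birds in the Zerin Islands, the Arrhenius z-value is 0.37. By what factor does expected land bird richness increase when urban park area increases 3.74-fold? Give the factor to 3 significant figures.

S₂/S₁ = (A₂/A₁)^z = 3.74^0.37
ln(S₂/S₁) = 0.37 × ln 3.74 = 0.37 × 1.3191 = 0.4881
S₂/S₁ = e^0.4881 ≈ 1.629

1.63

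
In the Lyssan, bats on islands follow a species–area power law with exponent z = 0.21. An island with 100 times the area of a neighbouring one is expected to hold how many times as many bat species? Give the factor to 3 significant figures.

S₂/S₁ = (A₂/A₁)^z = 100^0.21
ln(S₂/S₁) = 0.21 × ln 100 = 0.21 × 4.6052 = 0.9671
S₂/S₁ = e^0.9671 ≈ 2.63

2.63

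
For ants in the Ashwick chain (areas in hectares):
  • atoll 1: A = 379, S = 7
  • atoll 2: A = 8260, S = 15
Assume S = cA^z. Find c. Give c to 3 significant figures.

1.61

z = ln(S₂/S₁) / ln(A₂/A₁) = ln(15/7) / ln(8260/379) = 0.7621 / 3.0816 = 0.2473
c = S₁ / A₁^z = 7 / 379^0.2473 = 7 / 4.342 = 1.612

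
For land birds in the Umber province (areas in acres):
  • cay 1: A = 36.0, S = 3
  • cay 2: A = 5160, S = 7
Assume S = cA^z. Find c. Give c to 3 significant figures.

1.63

z = ln(S₂/S₁) / ln(A₂/A₁) = ln(7/3) / ln(5160/36) = 0.8473 / 4.9652 = 0.1706
c = S₁ / A₁^z = 3 / 36^0.1706 = 3 / 1.843 = 1.628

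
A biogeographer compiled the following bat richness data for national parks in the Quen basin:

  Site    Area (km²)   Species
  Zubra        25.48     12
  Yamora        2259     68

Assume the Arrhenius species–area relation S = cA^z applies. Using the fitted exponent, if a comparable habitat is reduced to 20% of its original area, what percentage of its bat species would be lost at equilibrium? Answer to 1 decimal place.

46.3%

z = ln(68/12) / ln(2259/25.48) = 1.7346 / 4.4848 = 0.3868
S_new/S_old = (A_new/A_old)^z = 0.2^0.3868 = exp(0.3868 × -1.6094) = 0.5366
Fraction lost = 1 − 0.5366 = 0.4634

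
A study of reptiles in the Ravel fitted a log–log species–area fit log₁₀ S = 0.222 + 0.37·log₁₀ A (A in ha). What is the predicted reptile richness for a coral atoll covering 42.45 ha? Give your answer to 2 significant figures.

S = 1.667 × 42.45^0.37 = 1.667 × 4.002 ≈ 6.673

6.7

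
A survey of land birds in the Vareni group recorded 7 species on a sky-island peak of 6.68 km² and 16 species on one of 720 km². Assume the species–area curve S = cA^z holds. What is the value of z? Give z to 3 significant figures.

Taking logs: ln S = ln c + z ln A, so z = (ln S₂ − ln S₁)/(ln A₂ − ln A₁).
z = ln(16/7) / ln(720/6.68) = ln(2.286) / ln(107.8) = 0.8267 / 4.6801 = 0.1766

0.177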